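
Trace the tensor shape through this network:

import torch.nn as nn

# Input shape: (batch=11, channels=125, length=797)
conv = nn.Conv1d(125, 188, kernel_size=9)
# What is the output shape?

Input shape: (11, 125, 797)
Output shape: (11, 188, 789)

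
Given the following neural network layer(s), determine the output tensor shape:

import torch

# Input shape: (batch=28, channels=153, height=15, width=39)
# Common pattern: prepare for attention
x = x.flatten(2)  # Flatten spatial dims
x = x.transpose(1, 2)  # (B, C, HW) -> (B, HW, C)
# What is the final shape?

Input shape: (28, 153, 15, 39)
  -> after flatten(2): (28, 153, 585)
Output shape: (28, 585, 153)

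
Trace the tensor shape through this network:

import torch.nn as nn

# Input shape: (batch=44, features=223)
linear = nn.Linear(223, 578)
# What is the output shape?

Input shape: (44, 223)
Output shape: (44, 578)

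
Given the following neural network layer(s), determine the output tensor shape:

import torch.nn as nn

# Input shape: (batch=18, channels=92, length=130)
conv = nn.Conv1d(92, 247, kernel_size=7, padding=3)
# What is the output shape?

Input shape: (18, 92, 130)
Output shape: (18, 247, 130)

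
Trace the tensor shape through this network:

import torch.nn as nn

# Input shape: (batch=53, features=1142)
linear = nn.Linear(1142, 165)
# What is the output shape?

Input shape: (53, 1142)
Output shape: (53, 165)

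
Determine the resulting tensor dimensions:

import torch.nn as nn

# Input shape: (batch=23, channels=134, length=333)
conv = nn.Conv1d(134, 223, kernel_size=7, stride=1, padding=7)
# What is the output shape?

Input shape: (23, 134, 333)
Output shape: (23, 223, 341)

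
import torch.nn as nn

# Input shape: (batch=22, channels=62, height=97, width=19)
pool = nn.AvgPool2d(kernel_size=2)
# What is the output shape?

Input shape: (22, 62, 97, 19)
Output shape: (22, 62, 48, 9)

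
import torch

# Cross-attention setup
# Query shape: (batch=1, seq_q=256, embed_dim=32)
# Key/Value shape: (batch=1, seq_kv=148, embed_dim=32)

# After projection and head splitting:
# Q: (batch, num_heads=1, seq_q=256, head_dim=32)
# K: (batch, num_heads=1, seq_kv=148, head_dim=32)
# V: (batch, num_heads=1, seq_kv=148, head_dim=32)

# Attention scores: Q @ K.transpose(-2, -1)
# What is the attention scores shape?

Input shape: (1, 256, 32)
Output shape: (1, 1, 256, 148)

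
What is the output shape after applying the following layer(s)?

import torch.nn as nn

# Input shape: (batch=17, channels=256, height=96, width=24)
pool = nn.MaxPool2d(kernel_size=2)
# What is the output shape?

Input shape: (17, 256, 96, 24)
Output shape: (17, 256, 48, 12)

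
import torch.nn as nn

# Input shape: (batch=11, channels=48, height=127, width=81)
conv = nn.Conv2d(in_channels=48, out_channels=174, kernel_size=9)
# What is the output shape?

Input shape: (11, 48, 127, 81)
Output shape: (11, 174, 119, 73)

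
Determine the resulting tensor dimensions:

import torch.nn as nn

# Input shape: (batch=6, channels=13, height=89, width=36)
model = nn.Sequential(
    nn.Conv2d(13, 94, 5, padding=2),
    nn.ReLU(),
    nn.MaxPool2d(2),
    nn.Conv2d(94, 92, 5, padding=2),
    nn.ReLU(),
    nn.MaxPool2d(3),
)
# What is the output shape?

Input shape: (6, 13, 89, 36)
  -> after first Conv2d: (6, 94, 89, 36)
  -> after first MaxPool2d: (6, 94, 44, 18)
  -> after second Conv2d: (6, 92, 44, 18)
Output shape: (6, 92, 14, 6)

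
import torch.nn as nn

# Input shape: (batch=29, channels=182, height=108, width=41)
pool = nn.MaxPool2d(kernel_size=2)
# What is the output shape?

Input shape: (29, 182, 108, 41)
Output shape: (29, 182, 54, 20)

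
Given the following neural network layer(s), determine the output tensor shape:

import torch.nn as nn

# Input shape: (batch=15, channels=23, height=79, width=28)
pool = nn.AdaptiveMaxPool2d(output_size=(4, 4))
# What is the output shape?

Input shape: (15, 23, 79, 28)
Output shape: (15, 23, 4, 4)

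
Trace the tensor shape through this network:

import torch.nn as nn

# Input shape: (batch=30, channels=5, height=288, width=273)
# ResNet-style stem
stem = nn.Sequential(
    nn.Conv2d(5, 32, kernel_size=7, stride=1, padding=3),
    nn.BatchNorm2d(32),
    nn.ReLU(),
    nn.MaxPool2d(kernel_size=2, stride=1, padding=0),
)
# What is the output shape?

Input shape: (30, 5, 288, 273)
  -> after Conv2d 7x7 stride=1: (30, 32, 288, 273)
Output shape: (30, 32, 287, 272)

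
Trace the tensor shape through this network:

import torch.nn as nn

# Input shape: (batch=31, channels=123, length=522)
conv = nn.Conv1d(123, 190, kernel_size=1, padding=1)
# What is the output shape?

Input shape: (31, 123, 522)
Output shape: (31, 190, 524)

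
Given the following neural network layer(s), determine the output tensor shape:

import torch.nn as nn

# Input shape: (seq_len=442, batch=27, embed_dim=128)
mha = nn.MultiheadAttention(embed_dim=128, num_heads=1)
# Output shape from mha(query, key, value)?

Input shape: (442, 27, 128)
Output shape: (442, 27, 128)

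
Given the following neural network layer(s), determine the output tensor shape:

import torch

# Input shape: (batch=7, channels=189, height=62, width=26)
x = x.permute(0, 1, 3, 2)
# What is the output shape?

Input shape: (7, 189, 62, 26)
Output shape: (7, 189, 26, 62)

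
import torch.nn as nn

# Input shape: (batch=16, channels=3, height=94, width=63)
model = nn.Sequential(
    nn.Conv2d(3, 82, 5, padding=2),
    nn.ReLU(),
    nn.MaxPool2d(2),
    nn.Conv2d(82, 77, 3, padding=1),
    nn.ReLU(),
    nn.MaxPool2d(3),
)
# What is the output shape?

Input shape: (16, 3, 94, 63)
  -> after first Conv2d: (16, 82, 94, 63)
  -> after first MaxPool2d: (16, 82, 47, 31)
  -> after second Conv2d: (16, 77, 47, 31)
Output shape: (16, 77, 15, 10)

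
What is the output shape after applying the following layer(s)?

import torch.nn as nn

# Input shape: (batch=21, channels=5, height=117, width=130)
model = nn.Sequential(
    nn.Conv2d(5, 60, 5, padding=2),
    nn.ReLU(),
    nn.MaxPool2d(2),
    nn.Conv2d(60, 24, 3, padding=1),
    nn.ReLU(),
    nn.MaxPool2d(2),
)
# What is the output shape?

Input shape: (21, 5, 117, 130)
  -> after first Conv2d: (21, 60, 117, 130)
  -> after first MaxPool2d: (21, 60, 58, 65)
  -> after second Conv2d: (21, 24, 58, 65)
Output shape: (21, 24, 29, 32)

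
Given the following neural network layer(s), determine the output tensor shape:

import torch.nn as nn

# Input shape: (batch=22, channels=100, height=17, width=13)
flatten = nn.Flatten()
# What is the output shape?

Input shape: (22, 100, 17, 13)
Output shape: (22, 22100)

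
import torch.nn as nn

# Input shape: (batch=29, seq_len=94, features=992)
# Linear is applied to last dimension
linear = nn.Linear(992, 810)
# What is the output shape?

Input shape: (29, 94, 992)
Output shape: (29, 94, 810)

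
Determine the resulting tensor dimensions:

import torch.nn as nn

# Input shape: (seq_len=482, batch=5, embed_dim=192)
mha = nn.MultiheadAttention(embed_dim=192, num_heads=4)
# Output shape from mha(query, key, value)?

Input shape: (482, 5, 192)
Output shape: (482, 5, 192)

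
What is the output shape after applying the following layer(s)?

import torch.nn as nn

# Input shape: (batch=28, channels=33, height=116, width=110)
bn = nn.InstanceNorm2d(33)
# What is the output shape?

Input shape: (28, 33, 116, 110)
Output shape: (28, 33, 116, 110)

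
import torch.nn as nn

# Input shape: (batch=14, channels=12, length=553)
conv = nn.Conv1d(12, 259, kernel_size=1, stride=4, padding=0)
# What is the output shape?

Input shape: (14, 12, 553)
Output shape: (14, 259, 139)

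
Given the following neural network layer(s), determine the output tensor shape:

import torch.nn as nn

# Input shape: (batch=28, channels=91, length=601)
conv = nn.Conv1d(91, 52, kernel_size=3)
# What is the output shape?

Input shape: (28, 91, 601)
Output shape: (28, 52, 599)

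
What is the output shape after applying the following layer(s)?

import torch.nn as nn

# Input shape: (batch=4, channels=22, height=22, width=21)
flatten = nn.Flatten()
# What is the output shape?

Input shape: (4, 22, 22, 21)
Output shape: (4, 10164)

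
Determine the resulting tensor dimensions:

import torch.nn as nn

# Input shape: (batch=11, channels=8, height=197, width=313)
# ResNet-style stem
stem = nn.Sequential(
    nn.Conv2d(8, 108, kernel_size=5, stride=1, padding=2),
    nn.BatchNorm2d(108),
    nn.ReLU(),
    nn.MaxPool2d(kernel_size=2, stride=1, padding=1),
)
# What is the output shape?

Input shape: (11, 8, 197, 313)
  -> after Conv2d 5x5 stride=1: (11, 108, 197, 313)
Output shape: (11, 108, 198, 314)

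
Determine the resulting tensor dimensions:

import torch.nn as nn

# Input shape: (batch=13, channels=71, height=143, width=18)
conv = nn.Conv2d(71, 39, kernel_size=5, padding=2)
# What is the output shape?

Input shape: (13, 71, 143, 18)
Output shape: (13, 39, 143, 18)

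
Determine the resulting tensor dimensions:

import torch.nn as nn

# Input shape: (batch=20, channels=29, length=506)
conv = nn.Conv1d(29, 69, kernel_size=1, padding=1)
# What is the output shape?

Input shape: (20, 29, 506)
Output shape: (20, 69, 508)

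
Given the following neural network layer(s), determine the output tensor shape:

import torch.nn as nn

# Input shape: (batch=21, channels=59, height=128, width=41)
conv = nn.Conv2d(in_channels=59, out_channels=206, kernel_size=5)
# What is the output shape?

Input shape: (21, 59, 128, 41)
Output shape: (21, 206, 124, 37)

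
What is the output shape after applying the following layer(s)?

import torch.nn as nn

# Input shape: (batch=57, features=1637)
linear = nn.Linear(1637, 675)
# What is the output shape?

Input shape: (57, 1637)
Output shape: (57, 675)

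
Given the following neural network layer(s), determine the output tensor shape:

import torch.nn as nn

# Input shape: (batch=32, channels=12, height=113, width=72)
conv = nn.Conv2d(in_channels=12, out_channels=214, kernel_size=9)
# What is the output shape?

Input shape: (32, 12, 113, 72)
Output shape: (32, 214, 105, 64)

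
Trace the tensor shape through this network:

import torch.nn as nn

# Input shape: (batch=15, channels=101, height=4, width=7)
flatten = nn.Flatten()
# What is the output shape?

Input shape: (15, 101, 4, 7)
Output shape: (15, 2828)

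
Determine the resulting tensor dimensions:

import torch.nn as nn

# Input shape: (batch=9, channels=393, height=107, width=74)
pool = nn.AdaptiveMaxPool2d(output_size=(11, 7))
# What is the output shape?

Input shape: (9, 393, 107, 74)
Output shape: (9, 393, 11, 7)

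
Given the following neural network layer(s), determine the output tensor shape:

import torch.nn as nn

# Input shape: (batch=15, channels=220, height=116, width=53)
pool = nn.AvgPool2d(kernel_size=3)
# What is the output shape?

Input shape: (15, 220, 116, 53)
Output shape: (15, 220, 38, 17)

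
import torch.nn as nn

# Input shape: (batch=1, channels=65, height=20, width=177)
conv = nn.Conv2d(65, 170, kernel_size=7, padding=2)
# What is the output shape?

Input shape: (1, 65, 20, 177)
Output shape: (1, 170, 18, 175)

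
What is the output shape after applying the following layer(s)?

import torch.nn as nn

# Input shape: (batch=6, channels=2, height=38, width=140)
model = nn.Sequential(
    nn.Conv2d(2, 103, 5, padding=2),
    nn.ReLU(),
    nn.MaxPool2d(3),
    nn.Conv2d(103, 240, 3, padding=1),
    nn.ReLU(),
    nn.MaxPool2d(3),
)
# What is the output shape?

Input shape: (6, 2, 38, 140)
  -> after first Conv2d: (6, 103, 38, 140)
  -> after first MaxPool2d: (6, 103, 12, 46)
  -> after second Conv2d: (6, 240, 12, 46)
Output shape: (6, 240, 4, 15)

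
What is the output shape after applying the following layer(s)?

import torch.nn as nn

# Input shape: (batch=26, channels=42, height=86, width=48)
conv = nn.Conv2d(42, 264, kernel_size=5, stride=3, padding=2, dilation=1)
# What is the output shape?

Input shape: (26, 42, 86, 48)
Output shape: (26, 264, 29, 16)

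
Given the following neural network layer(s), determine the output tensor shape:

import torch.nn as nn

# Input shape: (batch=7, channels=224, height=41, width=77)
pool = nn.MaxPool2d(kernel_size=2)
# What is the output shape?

Input shape: (7, 224, 41, 77)
Output shape: (7, 224, 20, 38)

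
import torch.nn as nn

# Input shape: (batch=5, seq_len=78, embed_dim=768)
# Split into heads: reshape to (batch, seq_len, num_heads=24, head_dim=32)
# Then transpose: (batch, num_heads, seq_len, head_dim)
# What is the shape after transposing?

Input shape: (5, 78, 768)
  -> after reshape: (5, 78, 24, 32)
Output shape: (5, 24, 78, 32)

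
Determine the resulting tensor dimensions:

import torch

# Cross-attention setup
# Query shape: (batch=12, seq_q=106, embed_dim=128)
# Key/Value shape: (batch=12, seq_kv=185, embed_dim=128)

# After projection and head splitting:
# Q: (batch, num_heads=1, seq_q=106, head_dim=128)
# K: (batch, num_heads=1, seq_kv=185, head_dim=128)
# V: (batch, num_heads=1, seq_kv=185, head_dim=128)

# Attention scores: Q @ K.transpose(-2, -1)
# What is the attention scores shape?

Input shape: (12, 106, 128)
Output shape: (12, 1, 106, 185)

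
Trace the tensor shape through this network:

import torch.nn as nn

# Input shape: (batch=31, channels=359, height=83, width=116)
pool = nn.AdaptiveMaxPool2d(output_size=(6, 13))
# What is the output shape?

Input shape: (31, 359, 83, 116)
Output shape: (31, 359, 6, 13)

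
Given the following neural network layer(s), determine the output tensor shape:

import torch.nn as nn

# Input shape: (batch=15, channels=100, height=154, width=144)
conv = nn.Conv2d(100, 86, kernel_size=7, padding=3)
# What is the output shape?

Input shape: (15, 100, 154, 144)
Output shape: (15, 86, 154, 144)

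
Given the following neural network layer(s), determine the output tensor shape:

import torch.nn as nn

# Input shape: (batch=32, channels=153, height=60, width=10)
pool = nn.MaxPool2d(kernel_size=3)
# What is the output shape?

Input shape: (32, 153, 60, 10)
Output shape: (32, 153, 20, 3)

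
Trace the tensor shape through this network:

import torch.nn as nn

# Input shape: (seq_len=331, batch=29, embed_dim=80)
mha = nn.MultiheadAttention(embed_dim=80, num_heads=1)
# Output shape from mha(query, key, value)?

Input shape: (331, 29, 80)
Output shape: (331, 29, 80)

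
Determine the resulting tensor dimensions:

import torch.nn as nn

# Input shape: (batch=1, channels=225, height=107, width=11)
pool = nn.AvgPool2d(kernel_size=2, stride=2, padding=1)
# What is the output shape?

Input shape: (1, 225, 107, 11)
Output shape: (1, 225, 54, 6)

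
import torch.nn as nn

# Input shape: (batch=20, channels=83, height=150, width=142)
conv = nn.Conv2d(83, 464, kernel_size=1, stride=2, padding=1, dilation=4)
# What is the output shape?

Input shape: (20, 83, 150, 142)
Output shape: (20, 464, 76, 72)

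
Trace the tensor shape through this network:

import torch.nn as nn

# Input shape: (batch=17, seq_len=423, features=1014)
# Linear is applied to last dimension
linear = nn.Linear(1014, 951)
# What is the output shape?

Input shape: (17, 423, 1014)
Output shape: (17, 423, 951)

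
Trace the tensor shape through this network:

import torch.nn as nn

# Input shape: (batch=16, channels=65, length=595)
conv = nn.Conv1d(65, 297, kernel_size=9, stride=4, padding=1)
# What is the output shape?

Input shape: (16, 65, 595)
Output shape: (16, 297, 148)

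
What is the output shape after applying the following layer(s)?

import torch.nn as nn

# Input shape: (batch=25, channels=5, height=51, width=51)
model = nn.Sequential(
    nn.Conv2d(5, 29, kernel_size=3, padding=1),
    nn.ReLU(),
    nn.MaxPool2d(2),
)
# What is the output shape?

Input shape: (25, 5, 51, 51)
  -> after Conv2d: (25, 29, 51, 51)
  -> after ReLU: (25, 29, 51, 51)
Output shape: (25, 29, 25, 25)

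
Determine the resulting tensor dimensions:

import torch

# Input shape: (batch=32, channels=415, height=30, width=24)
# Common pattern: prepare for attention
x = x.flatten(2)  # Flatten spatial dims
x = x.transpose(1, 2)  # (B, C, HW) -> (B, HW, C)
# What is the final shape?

Input shape: (32, 415, 30, 24)
  -> after flatten(2): (32, 415, 720)
Output shape: (32, 720, 415)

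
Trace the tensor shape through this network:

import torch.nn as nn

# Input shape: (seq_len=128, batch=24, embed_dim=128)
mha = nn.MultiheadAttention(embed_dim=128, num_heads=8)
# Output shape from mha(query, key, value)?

Input shape: (128, 24, 128)
Output shape: (128, 24, 128)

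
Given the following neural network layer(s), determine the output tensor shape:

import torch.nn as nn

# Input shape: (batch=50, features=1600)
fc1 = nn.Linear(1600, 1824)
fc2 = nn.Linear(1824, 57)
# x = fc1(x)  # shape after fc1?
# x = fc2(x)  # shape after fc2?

Input shape: (50, 1600)
  -> after fc1: (50, 1824)
Output shape: (50, 57)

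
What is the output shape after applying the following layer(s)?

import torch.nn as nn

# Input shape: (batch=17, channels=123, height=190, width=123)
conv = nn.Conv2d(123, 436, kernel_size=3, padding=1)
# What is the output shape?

Input shape: (17, 123, 190, 123)
Output shape: (17, 436, 190, 123)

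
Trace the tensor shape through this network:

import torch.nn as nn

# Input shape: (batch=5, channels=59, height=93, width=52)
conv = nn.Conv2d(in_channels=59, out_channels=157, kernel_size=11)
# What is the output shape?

Input shape: (5, 59, 93, 52)
Output shape: (5, 157, 83, 42)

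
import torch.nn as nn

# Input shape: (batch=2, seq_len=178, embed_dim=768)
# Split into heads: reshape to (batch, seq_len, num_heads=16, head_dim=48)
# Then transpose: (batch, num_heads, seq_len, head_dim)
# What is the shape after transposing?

Input shape: (2, 178, 768)
  -> after reshape: (2, 178, 16, 48)
Output shape: (2, 16, 178, 48)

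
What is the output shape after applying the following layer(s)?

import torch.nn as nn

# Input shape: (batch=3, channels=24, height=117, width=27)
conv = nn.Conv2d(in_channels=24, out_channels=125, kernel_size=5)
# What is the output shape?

Input shape: (3, 24, 117, 27)
Output shape: (3, 125, 113, 23)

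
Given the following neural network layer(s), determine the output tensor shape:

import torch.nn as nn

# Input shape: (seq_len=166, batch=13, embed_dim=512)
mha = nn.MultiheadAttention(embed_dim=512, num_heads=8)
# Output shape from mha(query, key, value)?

Input shape: (166, 13, 512)
Output shape: (166, 13, 512)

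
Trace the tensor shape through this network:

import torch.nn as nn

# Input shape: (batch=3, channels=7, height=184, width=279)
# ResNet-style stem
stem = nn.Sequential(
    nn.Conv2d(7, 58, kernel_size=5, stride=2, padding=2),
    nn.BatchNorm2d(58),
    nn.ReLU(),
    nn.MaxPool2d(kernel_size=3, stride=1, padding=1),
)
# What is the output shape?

Input shape: (3, 7, 184, 279)
  -> after Conv2d 5x5 stride=2: (3, 58, 92, 140)
Output shape: (3, 58, 92, 140)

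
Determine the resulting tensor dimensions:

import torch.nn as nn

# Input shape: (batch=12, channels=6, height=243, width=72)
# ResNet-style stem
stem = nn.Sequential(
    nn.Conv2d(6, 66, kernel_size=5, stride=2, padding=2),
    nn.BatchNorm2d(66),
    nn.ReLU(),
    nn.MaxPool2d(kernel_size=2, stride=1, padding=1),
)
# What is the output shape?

Input shape: (12, 6, 243, 72)
  -> after Conv2d 5x5 stride=2: (12, 66, 122, 36)
Output shape: (12, 66, 123, 37)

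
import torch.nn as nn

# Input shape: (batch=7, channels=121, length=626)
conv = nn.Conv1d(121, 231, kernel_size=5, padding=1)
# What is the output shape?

Input shape: (7, 121, 626)
Output shape: (7, 231, 624)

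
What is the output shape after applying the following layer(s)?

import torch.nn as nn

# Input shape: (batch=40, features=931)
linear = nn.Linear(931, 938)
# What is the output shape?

Input shape: (40, 931)
Output shape: (40, 938)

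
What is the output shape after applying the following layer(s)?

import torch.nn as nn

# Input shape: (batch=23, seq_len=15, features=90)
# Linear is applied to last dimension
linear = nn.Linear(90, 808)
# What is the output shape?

Input shape: (23, 15, 90)
Output shape: (23, 15, 808)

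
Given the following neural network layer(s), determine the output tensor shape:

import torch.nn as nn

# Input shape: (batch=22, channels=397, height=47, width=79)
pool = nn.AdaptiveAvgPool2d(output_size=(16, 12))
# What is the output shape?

Input shape: (22, 397, 47, 79)
Output shape: (22, 397, 16, 12)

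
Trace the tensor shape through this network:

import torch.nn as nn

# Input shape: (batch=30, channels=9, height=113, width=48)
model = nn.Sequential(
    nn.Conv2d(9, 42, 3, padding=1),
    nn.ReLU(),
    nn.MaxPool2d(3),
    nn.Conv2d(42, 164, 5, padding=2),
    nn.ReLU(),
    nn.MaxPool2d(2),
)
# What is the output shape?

Input shape: (30, 9, 113, 48)
  -> after first Conv2d: (30, 42, 113, 48)
  -> after first MaxPool2d: (30, 42, 37, 16)
  -> after second Conv2d: (30, 164, 37, 16)
Output shape: (30, 164, 18, 8)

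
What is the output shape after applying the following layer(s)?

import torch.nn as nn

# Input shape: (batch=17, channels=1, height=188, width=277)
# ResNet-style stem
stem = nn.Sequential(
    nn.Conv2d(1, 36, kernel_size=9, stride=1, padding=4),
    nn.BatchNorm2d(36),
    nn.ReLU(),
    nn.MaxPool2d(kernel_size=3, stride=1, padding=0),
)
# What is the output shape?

Input shape: (17, 1, 188, 277)
  -> after Conv2d 9x9 stride=1: (17, 36, 188, 277)
Output shape: (17, 36, 186, 275)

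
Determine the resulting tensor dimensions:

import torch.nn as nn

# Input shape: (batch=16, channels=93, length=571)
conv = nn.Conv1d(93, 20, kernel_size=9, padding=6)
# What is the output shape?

Input shape: (16, 93, 571)
Output shape: (16, 20, 575)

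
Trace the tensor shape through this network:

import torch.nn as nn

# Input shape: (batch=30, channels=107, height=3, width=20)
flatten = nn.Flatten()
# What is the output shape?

Input shape: (30, 107, 3, 20)
Output shape: (30, 6420)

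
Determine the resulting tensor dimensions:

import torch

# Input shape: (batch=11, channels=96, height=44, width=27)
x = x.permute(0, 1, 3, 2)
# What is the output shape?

Input shape: (11, 96, 44, 27)
Output shape: (11, 96, 27, 44)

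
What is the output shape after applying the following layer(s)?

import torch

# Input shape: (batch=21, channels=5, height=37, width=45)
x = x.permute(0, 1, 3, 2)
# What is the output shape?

Input shape: (21, 5, 37, 45)
Output shape: (21, 5, 45, 37)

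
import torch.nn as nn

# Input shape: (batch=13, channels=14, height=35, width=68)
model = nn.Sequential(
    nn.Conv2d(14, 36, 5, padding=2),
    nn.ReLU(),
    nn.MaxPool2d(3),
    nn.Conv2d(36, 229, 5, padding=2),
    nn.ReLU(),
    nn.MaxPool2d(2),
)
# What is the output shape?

Input shape: (13, 14, 35, 68)
  -> after first Conv2d: (13, 36, 35, 68)
  -> after first MaxPool2d: (13, 36, 11, 22)
  -> after second Conv2d: (13, 229, 11, 22)
Output shape: (13, 229, 5, 11)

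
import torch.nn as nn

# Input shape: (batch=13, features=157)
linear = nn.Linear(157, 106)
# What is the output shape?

Input shape: (13, 157)
Output shape: (13, 106)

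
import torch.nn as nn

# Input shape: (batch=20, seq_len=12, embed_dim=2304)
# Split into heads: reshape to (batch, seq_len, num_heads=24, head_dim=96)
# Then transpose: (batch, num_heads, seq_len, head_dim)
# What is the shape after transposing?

Input shape: (20, 12, 2304)
  -> after reshape: (20, 12, 24, 96)
Output shape: (20, 24, 12, 96)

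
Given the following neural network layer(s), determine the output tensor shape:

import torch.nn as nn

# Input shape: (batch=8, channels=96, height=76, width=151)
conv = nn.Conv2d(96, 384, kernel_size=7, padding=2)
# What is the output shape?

Input shape: (8, 96, 76, 151)
Output shape: (8, 384, 74, 149)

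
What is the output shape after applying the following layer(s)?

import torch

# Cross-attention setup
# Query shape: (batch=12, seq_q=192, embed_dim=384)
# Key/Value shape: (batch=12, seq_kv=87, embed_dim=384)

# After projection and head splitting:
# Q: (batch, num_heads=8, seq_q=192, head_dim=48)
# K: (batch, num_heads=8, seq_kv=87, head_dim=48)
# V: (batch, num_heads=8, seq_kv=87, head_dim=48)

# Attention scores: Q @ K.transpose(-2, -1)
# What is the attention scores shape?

Input shape: (12, 192, 384)
Output shape: (12, 8, 192, 87)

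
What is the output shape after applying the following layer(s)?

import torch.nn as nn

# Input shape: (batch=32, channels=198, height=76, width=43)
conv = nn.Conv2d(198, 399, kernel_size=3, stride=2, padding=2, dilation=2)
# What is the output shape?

Input shape: (32, 198, 76, 43)
Output shape: (32, 399, 38, 22)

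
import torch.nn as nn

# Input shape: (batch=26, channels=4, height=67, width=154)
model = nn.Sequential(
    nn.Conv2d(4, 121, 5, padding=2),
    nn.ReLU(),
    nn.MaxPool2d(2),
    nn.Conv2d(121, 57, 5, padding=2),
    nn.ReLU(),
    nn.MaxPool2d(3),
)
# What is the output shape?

Input shape: (26, 4, 67, 154)
  -> after first Conv2d: (26, 121, 67, 154)
  -> after first MaxPool2d: (26, 121, 33, 77)
  -> after second Conv2d: (26, 57, 33, 77)
Output shape: (26, 57, 11, 25)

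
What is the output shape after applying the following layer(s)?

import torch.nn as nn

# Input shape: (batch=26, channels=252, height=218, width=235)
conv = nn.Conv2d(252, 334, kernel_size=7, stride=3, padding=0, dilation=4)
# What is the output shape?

Input shape: (26, 252, 218, 235)
Output shape: (26, 334, 65, 71)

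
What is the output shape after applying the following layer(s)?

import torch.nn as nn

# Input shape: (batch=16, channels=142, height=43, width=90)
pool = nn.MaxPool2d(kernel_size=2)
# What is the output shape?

Input shape: (16, 142, 43, 90)
Output shape: (16, 142, 21, 45)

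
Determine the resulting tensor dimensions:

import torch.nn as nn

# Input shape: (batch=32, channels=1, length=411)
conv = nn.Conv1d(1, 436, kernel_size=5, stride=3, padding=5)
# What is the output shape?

Input shape: (32, 1, 411)
Output shape: (32, 436, 139)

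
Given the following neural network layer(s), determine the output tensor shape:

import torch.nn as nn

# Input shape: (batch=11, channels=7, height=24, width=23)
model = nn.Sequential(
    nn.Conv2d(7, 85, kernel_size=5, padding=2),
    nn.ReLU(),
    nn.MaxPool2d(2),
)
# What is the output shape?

Input shape: (11, 7, 24, 23)
  -> after Conv2d: (11, 85, 24, 23)
  -> after ReLU: (11, 85, 24, 23)
Output shape: (11, 85, 12, 11)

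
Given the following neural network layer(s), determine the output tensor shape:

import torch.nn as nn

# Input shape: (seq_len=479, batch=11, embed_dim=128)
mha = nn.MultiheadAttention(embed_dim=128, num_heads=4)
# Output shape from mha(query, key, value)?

Input shape: (479, 11, 128)
Output shape: (479, 11, 128)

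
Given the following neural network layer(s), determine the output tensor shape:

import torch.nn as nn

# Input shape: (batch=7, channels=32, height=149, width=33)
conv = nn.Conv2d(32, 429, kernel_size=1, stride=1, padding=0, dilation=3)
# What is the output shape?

Input shape: (7, 32, 149, 33)
Output shape: (7, 429, 149, 33)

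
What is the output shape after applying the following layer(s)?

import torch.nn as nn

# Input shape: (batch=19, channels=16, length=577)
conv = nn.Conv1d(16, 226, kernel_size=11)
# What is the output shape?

Input shape: (19, 16, 577)
Output shape: (19, 226, 567)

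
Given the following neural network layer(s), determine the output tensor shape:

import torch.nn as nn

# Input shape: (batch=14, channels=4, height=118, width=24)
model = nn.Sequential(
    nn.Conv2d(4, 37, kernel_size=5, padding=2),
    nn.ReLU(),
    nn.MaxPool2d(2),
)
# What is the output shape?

Input shape: (14, 4, 118, 24)
  -> after Conv2d: (14, 37, 118, 24)
  -> after ReLU: (14, 37, 118, 24)
Output shape: (14, 37, 59, 12)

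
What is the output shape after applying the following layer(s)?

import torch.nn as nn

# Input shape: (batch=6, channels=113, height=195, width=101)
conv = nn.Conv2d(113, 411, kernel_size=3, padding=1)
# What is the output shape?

Input shape: (6, 113, 195, 101)
Output shape: (6, 411, 195, 101)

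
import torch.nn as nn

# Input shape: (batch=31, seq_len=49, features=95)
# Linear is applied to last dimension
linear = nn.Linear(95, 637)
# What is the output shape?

Input shape: (31, 49, 95)
Output shape: (31, 49, 637)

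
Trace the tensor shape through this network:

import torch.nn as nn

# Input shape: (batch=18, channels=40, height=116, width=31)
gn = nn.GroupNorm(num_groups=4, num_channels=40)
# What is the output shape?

Input shape: (18, 40, 116, 31)
Output shape: (18, 40, 116, 31)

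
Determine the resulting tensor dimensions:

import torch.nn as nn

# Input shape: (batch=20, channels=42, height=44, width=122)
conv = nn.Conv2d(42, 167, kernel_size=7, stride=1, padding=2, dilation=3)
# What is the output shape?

Input shape: (20, 42, 44, 122)
Output shape: (20, 167, 30, 108)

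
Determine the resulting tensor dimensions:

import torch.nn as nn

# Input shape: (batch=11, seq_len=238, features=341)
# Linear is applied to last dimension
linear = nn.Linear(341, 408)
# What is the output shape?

Input shape: (11, 238, 341)
Output shape: (11, 238, 408)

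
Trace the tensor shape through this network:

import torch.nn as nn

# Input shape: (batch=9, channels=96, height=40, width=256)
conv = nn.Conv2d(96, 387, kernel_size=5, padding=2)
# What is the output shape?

Input shape: (9, 96, 40, 256)
Output shape: (9, 387, 40, 256)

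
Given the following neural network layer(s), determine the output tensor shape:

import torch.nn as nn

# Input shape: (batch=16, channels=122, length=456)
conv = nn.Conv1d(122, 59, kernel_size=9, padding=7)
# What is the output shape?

Input shape: (16, 122, 456)
Output shape: (16, 59, 462)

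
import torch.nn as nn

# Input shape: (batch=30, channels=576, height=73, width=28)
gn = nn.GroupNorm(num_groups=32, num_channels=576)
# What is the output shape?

Input shape: (30, 576, 73, 28)
Output shape: (30, 576, 73, 28)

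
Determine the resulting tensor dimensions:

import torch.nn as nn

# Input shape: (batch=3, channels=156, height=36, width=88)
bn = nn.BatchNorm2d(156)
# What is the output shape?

Input shape: (3, 156, 36, 88)
Output shape: (3, 156, 36, 88)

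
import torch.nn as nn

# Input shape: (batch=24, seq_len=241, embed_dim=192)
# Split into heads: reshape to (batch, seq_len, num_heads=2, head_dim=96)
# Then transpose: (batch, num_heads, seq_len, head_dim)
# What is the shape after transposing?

Input shape: (24, 241, 192)
  -> after reshape: (24, 241, 2, 96)
Output shape: (24, 2, 241, 96)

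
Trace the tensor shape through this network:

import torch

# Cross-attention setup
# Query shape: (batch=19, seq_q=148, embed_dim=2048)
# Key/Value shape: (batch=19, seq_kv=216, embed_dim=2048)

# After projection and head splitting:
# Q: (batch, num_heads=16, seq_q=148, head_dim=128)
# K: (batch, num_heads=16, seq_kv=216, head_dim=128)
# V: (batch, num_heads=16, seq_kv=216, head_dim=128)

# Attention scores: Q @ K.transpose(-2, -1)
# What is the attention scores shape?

Input shape: (19, 148, 2048)
Output shape: (19, 16, 148, 216)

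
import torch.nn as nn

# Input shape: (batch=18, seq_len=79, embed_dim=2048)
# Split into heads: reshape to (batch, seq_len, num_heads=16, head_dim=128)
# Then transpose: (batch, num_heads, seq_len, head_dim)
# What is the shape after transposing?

Input shape: (18, 79, 2048)
  -> after reshape: (18, 79, 16, 128)
Output shape: (18, 16, 79, 128)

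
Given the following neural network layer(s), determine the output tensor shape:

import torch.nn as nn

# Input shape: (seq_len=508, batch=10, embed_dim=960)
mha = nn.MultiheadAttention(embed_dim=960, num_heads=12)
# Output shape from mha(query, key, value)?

Input shape: (508, 10, 960)
Output shape: (508, 10, 960)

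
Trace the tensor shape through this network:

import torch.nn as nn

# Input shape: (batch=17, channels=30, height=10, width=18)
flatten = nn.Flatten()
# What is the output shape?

Input shape: (17, 30, 10, 18)
Output shape: (17, 5400)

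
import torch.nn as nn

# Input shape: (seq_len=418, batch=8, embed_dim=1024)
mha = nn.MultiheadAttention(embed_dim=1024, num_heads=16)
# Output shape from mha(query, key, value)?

Input shape: (418, 8, 1024)
Output shape: (418, 8, 1024)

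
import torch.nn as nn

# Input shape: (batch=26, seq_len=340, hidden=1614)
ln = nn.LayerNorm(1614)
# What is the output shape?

Input shape: (26, 340, 1614)
Output shape: (26, 340, 1614)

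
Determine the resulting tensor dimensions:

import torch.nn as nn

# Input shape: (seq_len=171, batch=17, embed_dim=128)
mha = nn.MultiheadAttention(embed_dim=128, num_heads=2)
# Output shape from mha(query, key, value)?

Input shape: (171, 17, 128)
Output shape: (171, 17, 128)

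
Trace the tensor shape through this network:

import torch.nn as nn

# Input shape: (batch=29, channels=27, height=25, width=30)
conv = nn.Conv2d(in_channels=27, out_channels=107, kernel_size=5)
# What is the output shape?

Input shape: (29, 27, 25, 30)
Output shape: (29, 107, 21, 26)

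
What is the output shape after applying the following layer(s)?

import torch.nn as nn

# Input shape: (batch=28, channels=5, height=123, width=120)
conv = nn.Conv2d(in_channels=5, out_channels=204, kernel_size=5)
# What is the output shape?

Input shape: (28, 5, 123, 120)
Output shape: (28, 204, 119, 116)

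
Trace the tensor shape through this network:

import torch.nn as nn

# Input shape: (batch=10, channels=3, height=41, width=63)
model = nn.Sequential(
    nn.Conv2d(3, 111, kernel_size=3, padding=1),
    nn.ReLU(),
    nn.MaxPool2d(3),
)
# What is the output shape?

Input shape: (10, 3, 41, 63)
  -> after Conv2d: (10, 111, 41, 63)
  -> after ReLU: (10, 111, 41, 63)
Output shape: (10, 111, 13, 21)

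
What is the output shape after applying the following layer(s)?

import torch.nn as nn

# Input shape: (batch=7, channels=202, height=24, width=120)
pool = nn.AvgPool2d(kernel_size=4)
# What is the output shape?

Input shape: (7, 202, 24, 120)
Output shape: (7, 202, 6, 30)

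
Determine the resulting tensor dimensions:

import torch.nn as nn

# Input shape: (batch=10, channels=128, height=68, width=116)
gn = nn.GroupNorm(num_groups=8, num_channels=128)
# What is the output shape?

Input shape: (10, 128, 68, 116)
Output shape: (10, 128, 68, 116)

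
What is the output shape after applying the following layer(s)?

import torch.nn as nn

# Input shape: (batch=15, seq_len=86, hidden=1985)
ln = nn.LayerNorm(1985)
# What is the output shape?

Input shape: (15, 86, 1985)
Output shape: (15, 86, 1985)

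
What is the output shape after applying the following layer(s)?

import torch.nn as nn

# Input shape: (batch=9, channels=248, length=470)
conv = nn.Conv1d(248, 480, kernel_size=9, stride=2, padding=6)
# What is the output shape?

Input shape: (9, 248, 470)
Output shape: (9, 480, 237)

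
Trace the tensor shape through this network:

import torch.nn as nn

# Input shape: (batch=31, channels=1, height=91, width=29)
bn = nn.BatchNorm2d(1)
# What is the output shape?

Input shape: (31, 1, 91, 29)
Output shape: (31, 1, 91, 29)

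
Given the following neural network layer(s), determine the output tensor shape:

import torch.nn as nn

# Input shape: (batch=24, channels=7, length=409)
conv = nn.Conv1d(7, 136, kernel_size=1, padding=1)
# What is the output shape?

Input shape: (24, 7, 409)
Output shape: (24, 136, 411)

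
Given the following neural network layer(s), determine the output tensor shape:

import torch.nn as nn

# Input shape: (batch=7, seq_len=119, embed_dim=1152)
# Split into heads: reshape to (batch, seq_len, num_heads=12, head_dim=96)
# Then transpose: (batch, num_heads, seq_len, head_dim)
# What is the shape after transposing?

Input shape: (7, 119, 1152)
  -> after reshape: (7, 119, 12, 96)
Output shape: (7, 12, 119, 96)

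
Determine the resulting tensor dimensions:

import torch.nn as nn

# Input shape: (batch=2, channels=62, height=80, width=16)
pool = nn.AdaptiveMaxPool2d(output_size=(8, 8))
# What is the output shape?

Input shape: (2, 62, 80, 16)
Output shape: (2, 62, 8, 8)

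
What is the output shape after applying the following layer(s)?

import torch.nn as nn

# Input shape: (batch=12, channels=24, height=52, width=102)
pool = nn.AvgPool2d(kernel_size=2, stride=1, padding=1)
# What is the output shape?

Input shape: (12, 24, 52, 102)
Output shape: (12, 24, 53, 103)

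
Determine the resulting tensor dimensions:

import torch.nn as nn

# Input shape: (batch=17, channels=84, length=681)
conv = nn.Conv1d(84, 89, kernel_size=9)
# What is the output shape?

Input shape: (17, 84, 681)
Output shape: (17, 89, 673)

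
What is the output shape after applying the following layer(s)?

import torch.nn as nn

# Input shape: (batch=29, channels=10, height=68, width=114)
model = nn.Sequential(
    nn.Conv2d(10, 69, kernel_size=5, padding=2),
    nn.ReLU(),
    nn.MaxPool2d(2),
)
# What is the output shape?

Input shape: (29, 10, 68, 114)
  -> after Conv2d: (29, 69, 68, 114)
  -> after ReLU: (29, 69, 68, 114)
Output shape: (29, 69, 34, 57)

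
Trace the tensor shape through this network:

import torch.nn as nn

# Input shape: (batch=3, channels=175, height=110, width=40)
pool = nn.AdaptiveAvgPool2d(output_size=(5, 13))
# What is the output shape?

Input shape: (3, 175, 110, 40)
Output shape: (3, 175, 5, 13)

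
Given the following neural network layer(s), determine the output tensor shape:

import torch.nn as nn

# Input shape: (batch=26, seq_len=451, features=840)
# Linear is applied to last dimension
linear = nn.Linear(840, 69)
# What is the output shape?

Input shape: (26, 451, 840)
Output shape: (26, 451, 69)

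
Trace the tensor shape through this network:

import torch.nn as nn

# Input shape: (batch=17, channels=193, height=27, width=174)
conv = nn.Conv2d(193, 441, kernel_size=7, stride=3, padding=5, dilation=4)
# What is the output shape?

Input shape: (17, 193, 27, 174)
Output shape: (17, 441, 5, 54)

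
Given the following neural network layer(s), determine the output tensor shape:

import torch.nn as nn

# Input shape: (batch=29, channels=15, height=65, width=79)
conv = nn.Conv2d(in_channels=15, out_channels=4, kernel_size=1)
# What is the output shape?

Input shape: (29, 15, 65, 79)
Output shape: (29, 4, 65, 79)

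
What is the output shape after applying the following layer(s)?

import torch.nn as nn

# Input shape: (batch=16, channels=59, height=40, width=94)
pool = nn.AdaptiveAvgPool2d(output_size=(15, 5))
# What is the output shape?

Input shape: (16, 59, 40, 94)
Output shape: (16, 59, 15, 5)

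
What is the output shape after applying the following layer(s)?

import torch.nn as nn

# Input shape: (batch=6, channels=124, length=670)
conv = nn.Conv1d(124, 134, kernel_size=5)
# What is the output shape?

Input shape: (6, 124, 670)
Output shape: (6, 134, 666)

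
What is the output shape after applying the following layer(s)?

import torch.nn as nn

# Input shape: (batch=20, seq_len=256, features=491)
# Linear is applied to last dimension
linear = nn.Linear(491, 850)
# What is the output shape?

Input shape: (20, 256, 491)
Output shape: (20, 256, 850)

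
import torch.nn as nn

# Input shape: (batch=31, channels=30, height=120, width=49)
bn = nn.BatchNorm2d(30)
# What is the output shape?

Input shape: (31, 30, 120, 49)
Output shape: (31, 30, 120, 49)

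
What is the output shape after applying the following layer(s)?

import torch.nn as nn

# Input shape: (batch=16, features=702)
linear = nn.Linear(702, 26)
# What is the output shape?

Input shape: (16, 702)
Output shape: (16, 26)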